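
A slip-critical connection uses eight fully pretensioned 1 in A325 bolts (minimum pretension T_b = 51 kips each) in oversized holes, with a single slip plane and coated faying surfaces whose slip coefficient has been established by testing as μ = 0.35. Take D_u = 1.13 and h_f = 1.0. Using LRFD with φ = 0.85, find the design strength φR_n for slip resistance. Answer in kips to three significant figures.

R_n = μ · D_u · h_f · T_b · n_s · n_b = 0.35 × 1.13 × 1.0 × 51 × 1 × 8 = 161.4 kips.
Design strength φR_n = 0.85 × 161.4 = 137 kips.

137 kips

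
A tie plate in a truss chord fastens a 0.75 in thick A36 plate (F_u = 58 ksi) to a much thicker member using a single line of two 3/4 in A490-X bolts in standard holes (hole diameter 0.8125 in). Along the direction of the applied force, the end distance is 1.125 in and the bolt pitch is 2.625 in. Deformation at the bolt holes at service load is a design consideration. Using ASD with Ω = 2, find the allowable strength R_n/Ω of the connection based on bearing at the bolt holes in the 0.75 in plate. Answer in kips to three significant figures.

57.9 kips

Per bolt r_n = 1.2 l_c t F_u ≤ 2.4 d t F_u; upper limit = 2.4 × 0.75 × 0.75 × 58 = 78.3 kips.
Edge bolt: l_c = 1.125 − 0.8125/2 = 0.7188 in → 1.2 × 0.7188 × 0.75 × 58 = 37.52 → r_n = 37.52 kips.
Interior bolts: l_c = 2.625 − 0.8125 = 1.812 in → 1.2 × 1.812 × 0.75 × 58 = 94.61 → r_n = 78.3 kips.
R_n = 1 × 37.52 + 1 × 78.3 = 115.8 kips.
Allowable strength R_n/Ω = 115.8 / 2 = 57.9 kips.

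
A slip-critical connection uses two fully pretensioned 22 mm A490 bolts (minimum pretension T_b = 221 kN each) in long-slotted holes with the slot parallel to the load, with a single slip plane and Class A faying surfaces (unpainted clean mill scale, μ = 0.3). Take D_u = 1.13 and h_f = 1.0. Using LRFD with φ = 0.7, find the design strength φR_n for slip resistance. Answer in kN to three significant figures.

105 kN

R_n = μ · D_u · h_f · T_b · n_s · n_b = 0.3 × 1.13 × 1.0 × 221 × 1 × 2 = 149.8 kN.
Design strength φR_n = 0.7 × 149.8 = 105 kN.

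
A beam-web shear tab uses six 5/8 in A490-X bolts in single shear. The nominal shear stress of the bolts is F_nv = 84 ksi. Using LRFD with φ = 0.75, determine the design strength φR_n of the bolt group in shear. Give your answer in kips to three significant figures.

116 kips

A_b = π × 0.625² / 4 = 0.3068 in².
R_n = F_nv · A_b · n · n_s = 84 × 0.3068 × 6 × 1 = 154.6 kips.
Design strength φR_n = 0.75 × 154.6 = 116 kips.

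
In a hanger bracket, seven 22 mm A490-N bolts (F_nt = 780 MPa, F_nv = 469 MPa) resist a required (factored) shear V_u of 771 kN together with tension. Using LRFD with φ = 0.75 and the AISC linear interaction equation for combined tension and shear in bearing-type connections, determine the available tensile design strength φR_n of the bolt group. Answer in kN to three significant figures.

741 kN

A_b = π·22²/4 = 380.1 mm²; f_rv = 771 × 1000 / (7 × 380.1) = 289.7 MPa.
F'_nt = 1.3 F_nt − (F_nt / φF_nv) f_rv = 1.3·780 − (780/(0.75·469))·289.7 = 371.5 MPa, capped at F_nt → F'_nt = 371.5 MPa.
R_n = F'_nt · A_b · n = 371.5 × 380.1 × 7 / 1000 = 988.5 kN.
Design strength φR_n = 0.75 × 988.5 = 741 kN.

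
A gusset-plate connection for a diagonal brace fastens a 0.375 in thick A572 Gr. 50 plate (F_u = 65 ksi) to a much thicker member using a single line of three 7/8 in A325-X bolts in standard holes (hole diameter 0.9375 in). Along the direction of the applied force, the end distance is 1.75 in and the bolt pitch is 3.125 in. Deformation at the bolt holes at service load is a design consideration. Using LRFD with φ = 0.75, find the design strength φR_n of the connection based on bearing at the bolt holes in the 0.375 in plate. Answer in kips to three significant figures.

105 kips

Per bolt r_n = 1.2 l_c t F_u ≤ 2.4 d t F_u; upper limit = 2.4 × 0.875 × 0.375 × 65 = 51.19 kips.
Edge bolt: l_c = 1.75 − 0.9375/2 = 1.281 in → 1.2 × 1.281 × 0.375 × 65 = 37.48 → r_n = 37.48 kips.
Interior bolts: l_c = 3.125 − 0.9375 = 2.188 in → 1.2 × 2.188 × 0.375 × 65 = 63.98 → r_n = 51.19 kips.
R_n = 1 × 37.48 + 2 × 51.19 = 139.9 kips.
Design strength φR_n = 0.75 × 139.9 = 105 kips.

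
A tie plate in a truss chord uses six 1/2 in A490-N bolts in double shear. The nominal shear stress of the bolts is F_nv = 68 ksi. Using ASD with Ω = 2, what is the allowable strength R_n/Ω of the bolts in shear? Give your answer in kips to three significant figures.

80.1 kips

A_b = π × 0.5² / 4 = 0.1963 in².
R_n = F_nv · A_b · n · n_s = 68 × 0.1963 × 6 × 2 = 160.2 kips.
Allowable strength R_n/Ω = 160.2 / 2 = 80.1 kips.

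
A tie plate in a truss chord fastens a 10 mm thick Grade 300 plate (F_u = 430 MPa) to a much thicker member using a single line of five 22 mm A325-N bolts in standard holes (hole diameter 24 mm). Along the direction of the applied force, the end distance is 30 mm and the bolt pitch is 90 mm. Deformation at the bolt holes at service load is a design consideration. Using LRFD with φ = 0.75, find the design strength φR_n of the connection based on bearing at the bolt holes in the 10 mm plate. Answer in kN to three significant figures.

751 kN

Per bolt r_n = 1.2 l_c t F_u ≤ 2.4 d t F_u; upper limit = 2.4 × 22 × 10 × 430 / 1000 = 227 kN.
Edge bolt: l_c = 30 − 24/2 = 18 mm → 1.2 × 18 × 10 × 430 / 1000 = 92.88 → r_n = 92.88 kN.
Interior bolts: l_c = 90 − 24 = 66 mm → 1.2 × 66 × 10 × 430 / 1000 = 340.6 → r_n = 227 kN.
R_n = 1 × 92.88 + 4 × 227 = 1001 kN.
Design strength φR_n = 0.75 × 1001 = 751 kN.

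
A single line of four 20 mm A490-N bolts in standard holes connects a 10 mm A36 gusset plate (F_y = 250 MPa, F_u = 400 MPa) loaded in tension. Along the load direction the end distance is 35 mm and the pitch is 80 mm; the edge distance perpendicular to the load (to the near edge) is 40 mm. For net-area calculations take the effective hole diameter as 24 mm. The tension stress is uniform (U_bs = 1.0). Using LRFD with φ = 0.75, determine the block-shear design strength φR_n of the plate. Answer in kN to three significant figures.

Shear plane L_v = 35 + 3·80 = 275 mm; A_gv = 275 × 10 = 2750 mm².
A_nv = (275 − 3.5·24) × 10 = 1910 mm².
A_nt = (40 − 0.5·24) × 10 = 280 mm².
0.6 F_u A_nv = 458.4 kN; 0.6 F_y A_gv = 412.5 kN → shear yielding governs the shear term.
R_n = 412.5 + 1.0 × 400 × 280 / 1000 = 524.5 kN.
Design strength φR_n = 0.75 × 524.5 = 393 kN.

393 kN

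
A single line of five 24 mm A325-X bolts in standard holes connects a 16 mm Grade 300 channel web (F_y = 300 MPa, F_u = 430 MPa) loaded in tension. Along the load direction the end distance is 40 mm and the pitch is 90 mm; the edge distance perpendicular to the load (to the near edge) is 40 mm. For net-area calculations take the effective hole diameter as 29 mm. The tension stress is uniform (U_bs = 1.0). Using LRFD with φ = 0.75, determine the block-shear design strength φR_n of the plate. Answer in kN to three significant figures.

966 kN

Shear plane L_v = 40 + 4·90 = 400 mm; A_gv = 400 × 16 = 6400 mm².
A_nv = (400 − 4.5·29) × 16 = 4312 mm².
A_nt = (40 − 0.5·29) × 16 = 408 mm².
0.6 F_u A_nv = 1112 kN; 0.6 F_y A_gv = 1152 kN → shear rupture governs the shear term.
R_n = 1112 + 1.0 × 430 × 408 / 1000 = 1288 kN.
Design strength φR_n = 0.75 × 1288 = 966 kN.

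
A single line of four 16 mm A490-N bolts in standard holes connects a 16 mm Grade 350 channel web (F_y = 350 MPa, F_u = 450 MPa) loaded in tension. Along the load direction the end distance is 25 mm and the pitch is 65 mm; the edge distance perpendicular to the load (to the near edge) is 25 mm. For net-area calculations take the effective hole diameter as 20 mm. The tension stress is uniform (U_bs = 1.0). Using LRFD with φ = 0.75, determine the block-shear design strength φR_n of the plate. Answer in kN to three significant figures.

567 kN

Shear plane L_v = 25 + 3·65 = 220 mm; A_gv = 220 × 16 = 3520 mm².
A_nv = (220 − 3.5·20) × 16 = 2400 mm².
A_nt = (25 − 0.5·20) × 16 = 240 mm².
0.6 F_u A_nv = 648 kN; 0.6 F_y A_gv = 739.2 kN → shear rupture governs the shear term.
R_n = 648 + 1.0 × 450 × 240 / 1000 = 756 kN.
Design strength φR_n = 0.75 × 756 = 567 kN.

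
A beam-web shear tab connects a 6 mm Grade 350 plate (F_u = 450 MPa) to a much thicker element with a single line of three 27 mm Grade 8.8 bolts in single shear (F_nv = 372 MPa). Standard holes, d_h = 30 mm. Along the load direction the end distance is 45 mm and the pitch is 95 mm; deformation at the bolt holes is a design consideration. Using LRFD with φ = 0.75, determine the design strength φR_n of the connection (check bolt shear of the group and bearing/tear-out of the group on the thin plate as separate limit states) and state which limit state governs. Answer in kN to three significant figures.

335 kN (bearing governs)

Bolt shear: A_b = π·27²/4 = 572.6 mm²; R_n = 372 × 572.6 × 3 × 1 / 1000 = 639 kN → 0.75 × 639 = 479 kN.
Bearing (1.2 l_c t F_u ≤ 2.4 d t F_u): upper limit = 2.4·27·6·450 / 1000 = 175 kN.
  Edge l_c = 45 − 30/2 = 30 → r_n = 97.2 kN; interior l_c = 95 − 30 = 65 → r_n = 175 kN.
  R_n,bearing = 1·97.2 + 2·175 = 447.1 kN → 0.75 × 447.1 = 335 kN.
Bearing governs: 335 kN.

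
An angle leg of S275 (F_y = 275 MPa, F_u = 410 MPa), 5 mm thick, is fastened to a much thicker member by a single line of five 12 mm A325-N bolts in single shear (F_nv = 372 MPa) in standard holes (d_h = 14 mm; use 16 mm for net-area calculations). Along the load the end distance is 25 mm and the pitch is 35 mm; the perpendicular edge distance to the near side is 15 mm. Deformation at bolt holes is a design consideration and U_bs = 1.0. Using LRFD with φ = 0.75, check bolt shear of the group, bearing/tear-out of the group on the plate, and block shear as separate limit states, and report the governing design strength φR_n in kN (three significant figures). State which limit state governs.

96.6 kN (block shear governs)

Bolt shear: A_b = π·12²/4 = 113.1 mm²; R_n = 372 × 113.1 × 5 × 1 / 1000 = 210.4 kN → 0.75 × 210.4 = 158 kN.
Bearing: edge l_c = 18, r_n = 44.28 kN; interior l_c = 21, r_n = 51.66 kN; R_n = 44.28 + 4·51.66 = 250.9 kN → 188 kN.
Block shear: A_gv = 825, A_nv = 465, A_nt = 35 mm²; R_n = min(0.6F_uA_nv, 0.6F_yA_gv) + U_bs·F_u·A_nt = 128.7 kN → 96.6 kN.
Block shear governs: 96.6 kN.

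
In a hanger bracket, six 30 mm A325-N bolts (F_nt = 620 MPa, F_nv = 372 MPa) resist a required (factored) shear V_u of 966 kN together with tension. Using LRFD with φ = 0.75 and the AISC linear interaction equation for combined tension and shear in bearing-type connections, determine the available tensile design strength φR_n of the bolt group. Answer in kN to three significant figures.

954 kN

A_b = π·30²/4 = 706.9 mm²; f_rv = 966 × 1000 / (6 × 706.9) = 227.8 MPa.
F'_nt = 1.3 F_nt − (F_nt / φF_nv) f_rv = 1.3·620 − (620/(0.75·372))·227.8 = 299.8 MPa, capped at F_nt → F'_nt = 299.8 MPa.
R_n = F'_nt · A_b · n = 299.8 × 706.9 × 6 / 1000 = 1272 kN.
Design strength φR_n = 0.75 × 1272 = 954 kN.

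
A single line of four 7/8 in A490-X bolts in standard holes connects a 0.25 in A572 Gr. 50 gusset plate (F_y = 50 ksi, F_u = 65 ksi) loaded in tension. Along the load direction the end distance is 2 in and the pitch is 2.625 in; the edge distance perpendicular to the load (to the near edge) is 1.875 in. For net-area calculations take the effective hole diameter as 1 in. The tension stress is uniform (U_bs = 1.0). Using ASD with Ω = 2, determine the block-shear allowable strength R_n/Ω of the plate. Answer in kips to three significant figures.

Shear plane L_v = 2 + 3·2.625 = 9.875 in; A_gv = 9.875 × 0.25 = 2.469 in².
A_nv = (9.875 − 3.5·1) × 0.25 = 1.594 in².
A_nt = (1.875 − 0.5·1) × 0.25 = 0.3438 in².
0.6 F_u A_nv = 62.16 kips; 0.6 F_y A_gv = 74.06 kips → shear rupture governs the shear term.
R_n = 62.16 + 1.0 × 65 × 0.3438 = 84.5 kips.
Allowable strength R_n/Ω = 84.5 / 2 = 42.2 kips.

42.2 kips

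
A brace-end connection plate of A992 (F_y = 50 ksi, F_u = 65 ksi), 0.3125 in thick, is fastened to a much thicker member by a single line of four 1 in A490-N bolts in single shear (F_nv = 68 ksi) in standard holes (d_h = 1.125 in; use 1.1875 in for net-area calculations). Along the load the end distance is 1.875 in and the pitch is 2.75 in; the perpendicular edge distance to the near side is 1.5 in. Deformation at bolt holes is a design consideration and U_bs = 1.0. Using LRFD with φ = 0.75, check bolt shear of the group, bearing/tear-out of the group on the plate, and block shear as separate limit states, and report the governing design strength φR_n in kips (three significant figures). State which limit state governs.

Bolt shear: A_b = π·1²/4 = 0.7854 in²; R_n = 68 × 0.7854 × 4 × 1 = 213.6 kips → 0.75 × 213.6 = 160 kips.
Bearing: edge l_c = 1.312, r_n = 31.99 kips; interior l_c = 1.625, r_n = 39.61 kips; R_n = 31.99 + 3·39.61 = 150.8 kips → 113 kips.
Block shear: A_gv = 3.164, A_nv = 1.865, A_nt = 0.2832 in²; R_n = min(0.6F_uA_nv, 0.6F_yA_gv) + U_bs·F_u·A_nt = 91.15 kips → 68.4 kips.
Block shear governs: 68.4 kips.

68.4 kips (block shear governs)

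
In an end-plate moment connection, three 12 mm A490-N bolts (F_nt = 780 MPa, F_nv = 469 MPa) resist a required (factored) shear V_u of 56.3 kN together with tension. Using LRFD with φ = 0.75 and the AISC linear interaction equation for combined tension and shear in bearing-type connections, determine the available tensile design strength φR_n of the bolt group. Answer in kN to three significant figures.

A_b = π·12²/4 = 113.1 mm²; f_rv = 56.3 × 1000 / (3 × 113.1) = 165.9 MPa.
F'_nt = 1.3 F_nt − (F_nt / φF_nv) f_rv = 1.3·780 − (780/(0.75·469))·165.9 = 646 MPa, capped at F_nt → F'_nt = 646 MPa.
R_n = F'_nt · A_b · n = 646 × 113.1 × 3 / 1000 = 219.2 kN.
Design strength φR_n = 0.75 × 219.2 = 164 kN.

164 kN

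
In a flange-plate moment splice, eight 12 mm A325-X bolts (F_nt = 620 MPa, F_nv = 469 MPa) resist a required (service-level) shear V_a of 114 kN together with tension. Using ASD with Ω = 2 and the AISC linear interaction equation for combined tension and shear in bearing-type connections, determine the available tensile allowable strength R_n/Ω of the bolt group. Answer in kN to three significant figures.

A_b = π·12²/4 = 113.1 mm²; f_rv = 114 × 1000 / (8 × 113.1) = 126 MPa.
F'_nt = 1.3 F_nt − (Ω F_nt / F_nv) f_rv = 1.3·620 − (2·620/469)·126 = 472.9 MPa, capped at F_nt → F'_nt = 472.9 MPa.
R_n = F'_nt · A_b · n = 472.9 × 113.1 × 8 / 1000 = 427.8 kN.
Allowable strength R_n/Ω = 427.8 / 2 = 214 kN.

214 kN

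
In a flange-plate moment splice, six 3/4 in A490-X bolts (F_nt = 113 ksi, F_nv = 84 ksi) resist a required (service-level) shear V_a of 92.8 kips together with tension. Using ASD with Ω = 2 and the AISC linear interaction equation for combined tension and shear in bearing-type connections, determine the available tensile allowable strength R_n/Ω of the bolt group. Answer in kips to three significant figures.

A_b = π·0.75²/4 = 0.4418 in²; f_rv = 92.8 / (6 × 0.4418) = 35.01 ksi.
F'_nt = 1.3 F_nt − (Ω F_nt / F_nv) f_rv = 1.3·113 − (2·113/84)·35.01 = 52.71 ksi, capped at F_nt → F'_nt = 52.71 ksi.
R_n = F'_nt · A_b · n = 52.71 × 0.4418 × 6 = 139.7 kips.
Allowable strength R_n/Ω = 139.7 / 2 = 69.9 kips.

69.9 kips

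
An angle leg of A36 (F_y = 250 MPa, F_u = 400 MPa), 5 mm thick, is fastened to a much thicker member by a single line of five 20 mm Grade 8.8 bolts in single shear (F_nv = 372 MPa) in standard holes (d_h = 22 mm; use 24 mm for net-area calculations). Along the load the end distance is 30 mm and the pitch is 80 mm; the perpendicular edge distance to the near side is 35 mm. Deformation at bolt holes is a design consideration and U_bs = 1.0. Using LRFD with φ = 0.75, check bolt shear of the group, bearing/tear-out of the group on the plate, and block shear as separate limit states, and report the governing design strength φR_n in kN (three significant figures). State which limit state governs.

Bolt shear: A_b = π·20²/4 = 314.2 mm²; R_n = 372 × 314.2 × 5 × 1 / 1000 = 584.3 kN → 0.75 × 584.3 = 438 kN.
Bearing: edge l_c = 19, r_n = 45.6 kN; interior l_c = 58, r_n = 96 kN; R_n = 45.6 + 4·96 = 429.6 kN → 322 kN.
Block shear: A_gv = 1750, A_nv = 1210, A_nt = 115 mm²; R_n = min(0.6F_uA_nv, 0.6F_yA_gv) + U_bs·F_u·A_nt = 308.5 kN → 231 kN.
Block shear governs: 231 kN.

231 kN (block shear governs)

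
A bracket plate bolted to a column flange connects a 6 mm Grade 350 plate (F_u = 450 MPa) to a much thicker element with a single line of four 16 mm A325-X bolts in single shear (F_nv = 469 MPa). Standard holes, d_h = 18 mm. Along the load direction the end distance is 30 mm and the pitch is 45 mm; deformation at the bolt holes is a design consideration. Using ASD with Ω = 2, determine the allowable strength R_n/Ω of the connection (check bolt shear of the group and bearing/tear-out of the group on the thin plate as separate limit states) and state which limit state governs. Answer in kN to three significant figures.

Bolt shear: A_b = π·16²/4 = 201.1 mm²; R_n = 469 × 201.1 × 4 × 1 / 1000 = 377.2 kN → 377.2 / 2 = 189 kN.
Bearing (1.2 l_c t F_u ≤ 2.4 d t F_u): upper limit = 2.4·16·6·450 / 1000 = 103.7 kN.
  Edge l_c = 30 − 18/2 = 21 → r_n = 68.04 kN; interior l_c = 45 − 18 = 27 → r_n = 87.48 kN.
  R_n,bearing = 1·68.04 + 3·87.48 = 330.5 kN → 330.5 / 2 = 165 kN.
Bearing governs: 165 kN.

165 kN (bearing governs)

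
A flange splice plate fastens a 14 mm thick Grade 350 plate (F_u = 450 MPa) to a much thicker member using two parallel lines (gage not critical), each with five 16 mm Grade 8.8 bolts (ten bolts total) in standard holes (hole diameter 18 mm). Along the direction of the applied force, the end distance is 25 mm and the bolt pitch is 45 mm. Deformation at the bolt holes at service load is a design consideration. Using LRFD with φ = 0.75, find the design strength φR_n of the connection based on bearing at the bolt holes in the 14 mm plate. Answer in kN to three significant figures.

Per bolt r_n = 1.2 l_c t F_u ≤ 2.4 d t F_u; upper limit = 2.4 × 16 × 14 × 450 / 1000 = 241.9 kN.
Edge bolt: l_c = 25 − 18/2 = 16 mm → 1.2 × 16 × 14 × 450 / 1000 = 121 → r_n = 121 kN.
Interior bolts: l_c = 45 − 18 = 27 mm → 1.2 × 27 × 14 × 450 / 1000 = 204.1 → r_n = 204.1 kN.
R_n = 2 × 121 + 8 × 204.1 = 1875 kN.
Design strength φR_n = 0.75 × 1875 = 1410 kN.

1410 kN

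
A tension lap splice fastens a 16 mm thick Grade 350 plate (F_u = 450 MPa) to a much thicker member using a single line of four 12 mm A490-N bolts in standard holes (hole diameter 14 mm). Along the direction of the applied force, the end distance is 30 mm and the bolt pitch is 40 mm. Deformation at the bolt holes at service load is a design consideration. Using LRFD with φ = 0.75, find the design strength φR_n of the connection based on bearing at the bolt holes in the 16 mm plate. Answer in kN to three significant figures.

616 kN

Per bolt r_n = 1.2 l_c t F_u ≤ 2.4 d t F_u; upper limit = 2.4 × 12 × 16 × 450 / 1000 = 207.4 kN.
Edge bolt: l_c = 30 − 14/2 = 23 mm → 1.2 × 23 × 16 × 450 / 1000 = 198.7 → r_n = 198.7 kN.
Interior bolts: l_c = 40 − 14 = 26 mm → 1.2 × 26 × 16 × 450 / 1000 = 224.6 → r_n = 207.4 kN.
R_n = 1 × 198.7 + 3 × 207.4 = 820.8 kN.
Design strength φR_n = 0.75 × 820.8 = 616 kN.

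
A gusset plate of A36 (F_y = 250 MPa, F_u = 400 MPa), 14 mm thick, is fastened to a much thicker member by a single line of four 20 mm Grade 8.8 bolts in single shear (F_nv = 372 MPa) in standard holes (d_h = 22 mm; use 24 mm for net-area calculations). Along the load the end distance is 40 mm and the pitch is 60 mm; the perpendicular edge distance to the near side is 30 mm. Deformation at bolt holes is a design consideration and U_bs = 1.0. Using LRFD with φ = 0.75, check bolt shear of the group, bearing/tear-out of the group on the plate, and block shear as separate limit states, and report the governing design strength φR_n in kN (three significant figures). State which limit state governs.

351 kN (bolt shear governs)

Bolt shear: A_b = π·20²/4 = 314.2 mm²; R_n = 372 × 314.2 × 4 × 1 / 1000 = 467.5 kN → 0.75 × 467.5 = 351 kN.
Bearing: edge l_c = 29, r_n = 194.9 kN; interior l_c = 38, r_n = 255.4 kN; R_n = 194.9 + 3·255.4 = 961 kN → 721 kN.
Block shear: A_gv = 3080, A_nv = 1904, A_nt = 252 mm²; R_n = min(0.6F_uA_nv, 0.6F_yA_gv) + U_bs·F_u·A_nt = 557.8 kN → 418 kN.
Bolt shear governs: 351 kN.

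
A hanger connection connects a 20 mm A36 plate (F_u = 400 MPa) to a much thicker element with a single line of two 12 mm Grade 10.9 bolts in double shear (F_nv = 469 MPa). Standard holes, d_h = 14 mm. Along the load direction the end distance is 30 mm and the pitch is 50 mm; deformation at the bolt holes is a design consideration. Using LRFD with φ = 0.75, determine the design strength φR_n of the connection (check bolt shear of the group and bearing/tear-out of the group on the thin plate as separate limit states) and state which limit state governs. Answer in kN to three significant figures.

159 kN (bolt shear governs)

Bolt shear: A_b = π·12²/4 = 113.1 mm²; R_n = 469 × 113.1 × 2 × 2 / 1000 = 212.2 kN → 0.75 × 212.2 = 159 kN.
Bearing (1.2 l_c t F_u ≤ 2.4 d t F_u): upper limit = 2.4·12·20·400 / 1000 = 230.4 kN.
  Edge l_c = 30 − 14/2 = 23 → r_n = 220.8 kN; interior l_c = 50 − 14 = 36 → r_n = 230.4 kN.
  R_n,bearing = 1·220.8 + 1·230.4 = 451.2 kN → 0.75 × 451.2 = 338 kN.
Bolt shear governs: 159 kN.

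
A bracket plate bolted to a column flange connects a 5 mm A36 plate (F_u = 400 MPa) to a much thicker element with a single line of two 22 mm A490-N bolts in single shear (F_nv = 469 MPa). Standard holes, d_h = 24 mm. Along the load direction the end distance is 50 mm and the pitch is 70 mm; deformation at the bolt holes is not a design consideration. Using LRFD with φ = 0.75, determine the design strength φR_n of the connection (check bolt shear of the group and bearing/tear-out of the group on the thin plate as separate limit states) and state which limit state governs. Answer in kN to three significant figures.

Bolt shear: A_b = π·22²/4 = 380.1 mm²; R_n = 469 × 380.1 × 2 × 1 / 1000 = 356.6 kN → 0.75 × 356.6 = 267 kN.
Bearing (1.5 l_c t F_u ≤ 3.0 d t F_u): upper limit = 3.0·22·5·400 / 1000 = 132 kN.
  Edge l_c = 50 − 24/2 = 38 → r_n = 114 kN; interior l_c = 70 − 24 = 46 → r_n = 132 kN.
  R_n,bearing = 1·114 + 1·132 = 246 kN → 0.75 × 246 = 184 kN.
Bearing governs: 184 kN.

184 kN (bearing governs)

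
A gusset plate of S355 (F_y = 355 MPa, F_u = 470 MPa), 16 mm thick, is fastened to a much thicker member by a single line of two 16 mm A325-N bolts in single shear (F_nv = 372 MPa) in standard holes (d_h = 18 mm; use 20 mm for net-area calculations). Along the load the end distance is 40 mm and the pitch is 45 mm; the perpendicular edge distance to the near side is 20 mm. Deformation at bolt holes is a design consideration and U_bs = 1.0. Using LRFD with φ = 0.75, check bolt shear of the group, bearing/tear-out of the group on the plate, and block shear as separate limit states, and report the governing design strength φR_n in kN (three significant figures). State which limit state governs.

Bolt shear: A_b = π·16²/4 = 201.1 mm²; R_n = 372 × 201.1 × 2 × 1 / 1000 = 149.6 kN → 0.75 × 149.6 = 112 kN.
Bearing: edge l_c = 31, r_n = 279.7 kN; interior l_c = 27, r_n = 243.6 kN; R_n = 279.7 + 1·243.6 = 523.4 kN → 393 kN.
Block shear: A_gv = 1360, A_nv = 880, A_nt = 160 mm²; R_n = min(0.6F_uA_nv, 0.6F_yA_gv) + U_bs·F_u·A_nt = 323.4 kN → 243 kN.
Bolt shear governs: 112 kN.

112 kN (bolt shear governs)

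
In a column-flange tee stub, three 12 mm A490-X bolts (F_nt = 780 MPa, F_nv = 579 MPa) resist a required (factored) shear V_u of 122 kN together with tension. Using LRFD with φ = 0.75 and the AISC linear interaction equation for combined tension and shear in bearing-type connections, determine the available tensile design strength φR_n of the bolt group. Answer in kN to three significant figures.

A_b = π·12²/4 = 113.1 mm²; f_rv = 122 × 1000 / (3 × 113.1) = 359.6 MPa.
F'_nt = 1.3 F_nt − (F_nt / φF_nv) f_rv = 1.3·780 − (780/(0.75·579))·359.6 = 368.1 MPa, capped at F_nt → F'_nt = 368.1 MPa.
R_n = F'_nt · A_b · n = 368.1 × 113.1 × 3 / 1000 = 124.9 kN.
Design strength φR_n = 0.75 × 124.9 = 93.7 kN.

93.7 kN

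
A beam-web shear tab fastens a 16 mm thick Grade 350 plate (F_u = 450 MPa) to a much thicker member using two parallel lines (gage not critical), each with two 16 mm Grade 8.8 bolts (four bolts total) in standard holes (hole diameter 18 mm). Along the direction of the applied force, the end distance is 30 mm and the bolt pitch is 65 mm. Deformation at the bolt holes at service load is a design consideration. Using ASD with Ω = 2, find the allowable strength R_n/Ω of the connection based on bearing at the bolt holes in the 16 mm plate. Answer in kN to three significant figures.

Per bolt r_n = 1.2 l_c t F_u ≤ 2.4 d t F_u; upper limit = 2.4 × 16 × 16 × 450 / 1000 = 276.5 kN.
Edge bolt: l_c = 30 − 18/2 = 21 mm → 1.2 × 21 × 16 × 450 / 1000 = 181.4 → r_n = 181.4 kN.
Interior bolts: l_c = 65 − 18 = 47 mm → 1.2 × 47 × 16 × 450 / 1000 = 406.1 → r_n = 276.5 kN.
R_n = 2 × 181.4 + 2 × 276.5 = 915.8 kN.
Allowable strength R_n/Ω = 915.8 / 2 = 458 kN.

458 kN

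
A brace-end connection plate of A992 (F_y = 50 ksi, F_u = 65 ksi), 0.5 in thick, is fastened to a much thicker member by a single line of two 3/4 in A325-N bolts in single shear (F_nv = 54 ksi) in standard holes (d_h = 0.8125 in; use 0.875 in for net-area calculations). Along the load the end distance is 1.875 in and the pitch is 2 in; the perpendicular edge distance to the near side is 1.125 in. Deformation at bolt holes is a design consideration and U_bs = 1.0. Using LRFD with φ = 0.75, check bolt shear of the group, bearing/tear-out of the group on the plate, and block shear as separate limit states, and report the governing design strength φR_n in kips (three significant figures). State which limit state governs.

35.8 kips (bolt shear governs)

Bolt shear: A_b = π·0.75²/4 = 0.4418 in²; R_n = 54 × 0.4418 × 2 × 1 = 47.71 kips → 0.75 × 47.71 = 35.8 kips.
Bearing: edge l_c = 1.469, r_n = 57.28 kips; interior l_c = 1.188, r_n = 46.31 kips; R_n = 57.28 + 1·46.31 = 103.6 kips → 77.7 kips.
Block shear: A_gv = 1.938, A_nv = 1.281, A_nt = 0.3438 in²; R_n = min(0.6F_uA_nv, 0.6F_yA_gv) + U_bs·F_u·A_nt = 72.31 kips → 54.2 kips.
Bolt shear governs: 35.8 kips.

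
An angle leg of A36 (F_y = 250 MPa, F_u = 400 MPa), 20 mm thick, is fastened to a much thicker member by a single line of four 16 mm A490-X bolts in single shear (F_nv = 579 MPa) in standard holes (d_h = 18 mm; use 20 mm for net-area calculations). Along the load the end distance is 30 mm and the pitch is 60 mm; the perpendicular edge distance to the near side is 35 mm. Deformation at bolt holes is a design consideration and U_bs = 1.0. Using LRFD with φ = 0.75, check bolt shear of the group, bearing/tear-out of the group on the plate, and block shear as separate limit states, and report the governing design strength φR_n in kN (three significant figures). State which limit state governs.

349 kN (bolt shear governs)

Bolt shear: A_b = π·16²/4 = 201.1 mm²; R_n = 579 × 201.1 × 4 × 1 / 1000 = 465.7 kN → 0.75 × 465.7 = 349 kN.
Bearing: edge l_c = 21, r_n = 201.6 kN; interior l_c = 42, r_n = 307.2 kN; R_n = 201.6 + 3·307.2 = 1123 kN → 842 kN.
Block shear: A_gv = 4200, A_nv = 2800, A_nt = 500 mm²; R_n = min(0.6F_uA_nv, 0.6F_yA_gv) + U_bs·F_u·A_nt = 830 kN → 622 kN.
Bolt shear governs: 349 kN.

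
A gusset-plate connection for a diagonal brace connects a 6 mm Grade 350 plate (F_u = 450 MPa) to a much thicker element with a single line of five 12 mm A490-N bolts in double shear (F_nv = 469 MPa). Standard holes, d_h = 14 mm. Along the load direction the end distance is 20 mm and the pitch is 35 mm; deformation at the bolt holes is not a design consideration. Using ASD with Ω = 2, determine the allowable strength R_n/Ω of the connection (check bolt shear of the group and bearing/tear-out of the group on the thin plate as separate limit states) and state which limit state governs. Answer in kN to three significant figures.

Bolt shear: A_b = π·12²/4 = 113.1 mm²; R_n = 469 × 113.1 × 5 × 2 / 1000 = 530.4 kN → 530.4 / 2 = 265 kN.
Bearing (1.5 l_c t F_u ≤ 3.0 d t F_u): upper limit = 3.0·12·6·450 / 1000 = 97.2 kN.
  Edge l_c = 20 − 14/2 = 13 → r_n = 52.65 kN; interior l_c = 35 − 14 = 21 → r_n = 85.05 kN.
  R_n,bearing = 1·52.65 + 4·85.05 = 392.8 kN → 392.8 / 2 = 196 kN.
Bearing governs: 196 kN.

196 kN (bearing governs)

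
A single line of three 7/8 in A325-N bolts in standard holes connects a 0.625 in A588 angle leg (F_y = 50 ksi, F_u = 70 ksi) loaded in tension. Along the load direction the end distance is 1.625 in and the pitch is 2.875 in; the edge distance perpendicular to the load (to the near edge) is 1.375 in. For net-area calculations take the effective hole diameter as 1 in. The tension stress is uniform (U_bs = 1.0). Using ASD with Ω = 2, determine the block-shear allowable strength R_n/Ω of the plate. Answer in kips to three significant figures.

Shear plane L_v = 1.625 + 2·2.875 = 7.375 in; A_gv = 7.375 × 0.625 = 4.609 in².
A_nv = (7.375 − 2.5·1) × 0.625 = 3.047 in².
A_nt = (1.375 − 0.5·1) × 0.625 = 0.5469 in².
0.6 F_u A_nv = 128 kips; 0.6 F_y A_gv = 138.3 kips → shear rupture governs the shear term.
R_n = 128 + 1.0 × 70 × 0.5469 = 166.2 kips.
Allowable strength R_n/Ω = 166.2 / 2 = 83.1 kips.

83.1 kips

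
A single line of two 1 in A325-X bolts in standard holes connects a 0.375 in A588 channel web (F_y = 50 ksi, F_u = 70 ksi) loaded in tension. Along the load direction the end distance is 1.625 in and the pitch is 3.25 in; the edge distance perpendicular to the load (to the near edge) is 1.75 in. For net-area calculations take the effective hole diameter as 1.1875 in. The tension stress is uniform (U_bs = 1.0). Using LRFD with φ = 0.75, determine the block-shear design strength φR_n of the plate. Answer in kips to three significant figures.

59.3 kips

Shear plane L_v = 1.625 + 1·3.25 = 4.875 in; A_gv = 4.875 × 0.375 = 1.828 in².
A_nv = (4.875 − 1.5·1.1875) × 0.375 = 1.16 in².
A_nt = (1.75 − 0.5·1.1875) × 0.375 = 0.4336 in².
0.6 F_u A_nv = 48.73 kips; 0.6 F_y A_gv = 54.84 kips → shear rupture governs the shear term.
R_n = 48.73 + 1.0 × 70 × 0.4336 = 79.08 kips.
Design strength φR_n = 0.75 × 79.08 = 59.3 kips.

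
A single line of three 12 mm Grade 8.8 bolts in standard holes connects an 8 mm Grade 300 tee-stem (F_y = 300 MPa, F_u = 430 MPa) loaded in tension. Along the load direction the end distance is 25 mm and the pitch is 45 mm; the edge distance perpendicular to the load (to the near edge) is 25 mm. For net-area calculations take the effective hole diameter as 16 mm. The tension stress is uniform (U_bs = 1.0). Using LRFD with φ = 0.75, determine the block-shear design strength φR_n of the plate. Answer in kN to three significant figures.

160 kN

Shear plane L_v = 25 + 2·45 = 115 mm; A_gv = 115 × 8 = 920 mm².
A_nv = (115 − 2.5·16) × 8 = 600 mm².
A_nt = (25 − 0.5·16) × 8 = 136 mm².
0.6 F_u A_nv = 154.8 kN; 0.6 F_y A_gv = 165.6 kN → shear rupture governs the shear term.
R_n = 154.8 + 1.0 × 430 × 136 / 1000 = 213.3 kN.
Design strength φR_n = 0.75 × 213.3 = 160 kN.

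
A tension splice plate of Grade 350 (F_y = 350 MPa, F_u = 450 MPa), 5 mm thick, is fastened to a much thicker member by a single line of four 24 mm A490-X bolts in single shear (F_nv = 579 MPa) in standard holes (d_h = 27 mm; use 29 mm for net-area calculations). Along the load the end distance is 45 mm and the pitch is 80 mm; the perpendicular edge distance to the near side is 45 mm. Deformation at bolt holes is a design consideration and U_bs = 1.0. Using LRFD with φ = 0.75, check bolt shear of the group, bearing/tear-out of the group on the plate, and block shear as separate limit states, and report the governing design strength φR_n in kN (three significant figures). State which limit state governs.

237 kN (block shear governs)

Bolt shear: A_b = π·24²/4 = 452.4 mm²; R_n = 579 × 452.4 × 4 × 1 / 1000 = 1048 kN → 0.75 × 1048 = 786 kN.
Bearing: edge l_c = 31.5, r_n = 85.05 kN; interior l_c = 53, r_n = 129.6 kN; R_n = 85.05 + 3·129.6 = 473.8 kN → 355 kN.
Block shear: A_gv = 1425, A_nv = 917.5, A_nt = 152.5 mm²; R_n = min(0.6F_uA_nv, 0.6F_yA_gv) + U_bs·F_u·A_nt = 316.4 kN → 237 kN.
Block shear governs: 237 kN.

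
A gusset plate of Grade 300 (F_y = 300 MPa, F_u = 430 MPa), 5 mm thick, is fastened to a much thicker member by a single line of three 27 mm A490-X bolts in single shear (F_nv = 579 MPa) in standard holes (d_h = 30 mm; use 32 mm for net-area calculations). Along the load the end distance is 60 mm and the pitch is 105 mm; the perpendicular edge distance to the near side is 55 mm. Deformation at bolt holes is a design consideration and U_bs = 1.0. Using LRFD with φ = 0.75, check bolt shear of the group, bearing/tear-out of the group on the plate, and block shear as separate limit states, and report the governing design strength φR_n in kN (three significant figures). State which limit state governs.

Bolt shear: A_b = π·27²/4 = 572.6 mm²; R_n = 579 × 572.6 × 3 × 1 / 1000 = 994.5 kN → 0.75 × 994.5 = 746 kN.
Bearing: edge l_c = 45, r_n = 116.1 kN; interior l_c = 75, r_n = 139.3 kN; R_n = 116.1 + 2·139.3 = 394.7 kN → 296 kN.
Block shear: A_gv = 1350, A_nv = 950, A_nt = 195 mm²; R_n = min(0.6F_uA_nv, 0.6F_yA_gv) + U_bs·F_u·A_nt = 326.9 kN → 245 kN.
Block shear governs: 245 kN.

245 kN (block shear governs)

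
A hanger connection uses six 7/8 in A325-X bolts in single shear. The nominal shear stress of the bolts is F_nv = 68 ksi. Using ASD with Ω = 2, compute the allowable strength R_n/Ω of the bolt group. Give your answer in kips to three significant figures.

A_b = π × 0.875² / 4 = 0.6013 in².
R_n = F_nv · A_b · n · n_s = 68 × 0.6013 × 6 × 1 = 245.3 kips.
Allowable strength R_n/Ω = 245.3 / 2 = 123 kips.

123 kips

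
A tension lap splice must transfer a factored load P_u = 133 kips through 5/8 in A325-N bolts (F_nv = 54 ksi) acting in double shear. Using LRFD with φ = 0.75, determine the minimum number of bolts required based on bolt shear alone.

A_b = π·0.625²/4 = 0.3068 in².
Per-bolt design strength φR_n = 0.75 × 54 × 0.3068 × 2 = 24.85 kips.
n ≥ 133 / 24.85 = 5.352 → use 6 bolts.

6 bolts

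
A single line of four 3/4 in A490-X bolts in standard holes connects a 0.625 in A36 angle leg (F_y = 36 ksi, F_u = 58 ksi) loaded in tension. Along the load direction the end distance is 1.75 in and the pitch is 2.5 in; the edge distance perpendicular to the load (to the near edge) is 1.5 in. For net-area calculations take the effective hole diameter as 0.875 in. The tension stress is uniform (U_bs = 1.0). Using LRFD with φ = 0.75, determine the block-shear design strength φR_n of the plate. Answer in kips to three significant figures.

Shear plane L_v = 1.75 + 3·2.5 = 9.25 in; A_gv = 9.25 × 0.625 = 5.781 in².
A_nv = (9.25 − 3.5·0.875) × 0.625 = 3.867 in².
A_nt = (1.5 − 0.5·0.875) × 0.625 = 0.6641 in².
0.6 F_u A_nv = 134.6 kips; 0.6 F_y A_gv = 124.9 kips → shear yielding governs the shear term.
R_n = 124.9 + 1.0 × 58 × 0.6641 = 163.4 kips.
Design strength φR_n = 0.75 × 163.4 = 123 kips.

123 kips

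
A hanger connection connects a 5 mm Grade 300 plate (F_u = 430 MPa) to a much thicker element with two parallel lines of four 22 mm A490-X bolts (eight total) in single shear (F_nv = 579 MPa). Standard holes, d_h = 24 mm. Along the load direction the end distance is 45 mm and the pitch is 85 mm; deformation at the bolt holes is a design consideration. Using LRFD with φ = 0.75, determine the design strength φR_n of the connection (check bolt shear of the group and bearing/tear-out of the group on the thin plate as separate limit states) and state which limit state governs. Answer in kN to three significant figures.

639 kN (bearing governs)

Bolt shear: A_b = π·22²/4 = 380.1 mm²; R_n = 579 × 380.1 × 8 × 1 / 1000 = 1761 kN → 0.75 × 1761 = 1320 kN.
Bearing (1.2 l_c t F_u ≤ 2.4 d t F_u): upper limit = 2.4·22·5·430 / 1000 = 113.5 kN.
  Edge l_c = 45 − 24/2 = 33 → r_n = 85.14 kN; interior l_c = 85 − 24 = 61 → r_n = 113.5 kN.
  R_n,bearing = 2·85.14 + 6·113.5 = 851.4 kN → 0.75 × 851.4 = 639 kN.
Bearing governs: 639 kN.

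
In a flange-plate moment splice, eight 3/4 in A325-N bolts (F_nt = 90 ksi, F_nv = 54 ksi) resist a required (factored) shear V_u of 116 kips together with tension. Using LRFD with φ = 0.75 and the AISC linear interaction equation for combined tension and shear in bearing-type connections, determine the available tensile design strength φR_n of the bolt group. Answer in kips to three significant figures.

A_b = π·0.75²/4 = 0.4418 in²; f_rv = 116 / (8 × 0.4418) = 32.82 ksi.
F'_nt = 1.3 F_nt − (F_nt / φF_nv) f_rv = 1.3·90 − (90/(0.75·54))·32.82 = 44.06 ksi, capped at F_nt → F'_nt = 44.06 ksi.
R_n = F'_nt · A_b · n = 44.06 × 0.4418 × 8 = 155.7 kips.
Design strength φR_n = 0.75 × 155.7 = 117 kips.

117 kips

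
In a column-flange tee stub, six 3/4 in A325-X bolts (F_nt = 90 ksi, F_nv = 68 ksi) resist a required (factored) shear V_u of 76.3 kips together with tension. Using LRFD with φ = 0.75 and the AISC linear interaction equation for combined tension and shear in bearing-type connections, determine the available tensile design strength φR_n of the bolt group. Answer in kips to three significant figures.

132 kips

A_b = π·0.75²/4 = 0.4418 in²; f_rv = 76.3 / (6 × 0.4418) = 28.78 ksi.
F'_nt = 1.3 F_nt − (F_nt / φF_nv) f_rv = 1.3·90 − (90/(0.75·68))·28.78 = 66.2 ksi, capped at F_nt → F'_nt = 66.2 ksi.
R_n = F'_nt · A_b · n = 66.2 × 0.4418 × 6 = 175.5 kips.
Design strength φR_n = 0.75 × 175.5 = 132 kips.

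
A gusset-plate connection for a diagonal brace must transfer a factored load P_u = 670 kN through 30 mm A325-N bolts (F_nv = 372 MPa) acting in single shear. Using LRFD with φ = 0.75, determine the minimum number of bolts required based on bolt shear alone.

4 bolts

A_b = π·30²/4 = 706.9 mm².
Per-bolt design strength φR_n = 0.75 × 372 × 706.9 × 1 / 1000 = 197.2 kN.
n ≥ 670 / 197.2 = 3.397 → use 4 bolts.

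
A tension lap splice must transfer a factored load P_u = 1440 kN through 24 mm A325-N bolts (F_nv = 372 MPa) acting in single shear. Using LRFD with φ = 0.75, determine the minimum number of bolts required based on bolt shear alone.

12 bolts

A_b = π·24²/4 = 452.4 mm².
Per-bolt design strength φR_n = 0.75 × 372 × 452.4 × 1 / 1000 = 126.2 kN.
n ≥ 1440 / 126.2 = 11.41 → use 12 bolts.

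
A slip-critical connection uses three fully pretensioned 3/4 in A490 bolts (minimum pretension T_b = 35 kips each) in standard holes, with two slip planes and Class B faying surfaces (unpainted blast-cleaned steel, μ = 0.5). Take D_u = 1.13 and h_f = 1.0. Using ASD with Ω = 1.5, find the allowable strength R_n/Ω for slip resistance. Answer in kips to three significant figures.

R_n = μ · D_u · h_f · T_b · n_s · n_b = 0.5 × 1.13 × 1.0 × 35 × 2 × 3 = 118.6 kips.
Allowable strength R_n/Ω = 118.6 / 1.5 = 79.1 kips.

79.1 kips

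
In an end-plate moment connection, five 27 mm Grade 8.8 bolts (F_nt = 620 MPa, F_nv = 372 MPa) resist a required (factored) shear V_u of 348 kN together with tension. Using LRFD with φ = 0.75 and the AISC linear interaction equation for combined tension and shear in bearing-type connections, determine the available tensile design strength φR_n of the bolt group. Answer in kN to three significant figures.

A_b = π·27²/4 = 572.6 mm²; f_rv = 348 × 1000 / (5 × 572.6) = 121.6 MPa.
F'_nt = 1.3 F_nt − (F_nt / φF_nv) f_rv = 1.3·620 − (620/(0.75·372))·121.6 = 535.9 MPa, capped at F_nt → F'_nt = 535.9 MPa.
R_n = F'_nt · A_b · n = 535.9 × 572.6 × 5 / 1000 = 1534 kN.
Design strength φR_n = 0.75 × 1534 = 1150 kN.

1150 kN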